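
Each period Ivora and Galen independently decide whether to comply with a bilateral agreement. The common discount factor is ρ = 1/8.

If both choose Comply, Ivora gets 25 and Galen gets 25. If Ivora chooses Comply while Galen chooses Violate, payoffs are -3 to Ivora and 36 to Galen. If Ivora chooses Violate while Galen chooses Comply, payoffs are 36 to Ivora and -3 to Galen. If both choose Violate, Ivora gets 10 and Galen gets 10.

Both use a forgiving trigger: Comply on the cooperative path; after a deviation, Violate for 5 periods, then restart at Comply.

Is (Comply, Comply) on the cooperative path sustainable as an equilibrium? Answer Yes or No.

No

IC: ρ+…+ρ^5 ≥ (36−25)/(25−10) = 11/15.
At ρ = 1/8: partial sum = 0.1429 < 0.7333. Cooperation not sustainable.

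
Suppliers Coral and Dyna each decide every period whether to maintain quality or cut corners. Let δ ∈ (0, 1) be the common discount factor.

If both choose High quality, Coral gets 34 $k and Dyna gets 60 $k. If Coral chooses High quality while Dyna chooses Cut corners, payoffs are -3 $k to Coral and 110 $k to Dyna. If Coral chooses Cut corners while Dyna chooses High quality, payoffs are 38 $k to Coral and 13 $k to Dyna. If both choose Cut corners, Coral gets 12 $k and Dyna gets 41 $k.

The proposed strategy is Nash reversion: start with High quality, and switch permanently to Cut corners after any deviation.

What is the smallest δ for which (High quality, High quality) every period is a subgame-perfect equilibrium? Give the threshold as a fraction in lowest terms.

50/69

Coral's threshold: (38−34)/(38−12) = 2/13.
Dyna's threshold: (110−60)/(110−41) = 50/69.
2/13 < 50/69, so Dyna binds and δ* = 50/69.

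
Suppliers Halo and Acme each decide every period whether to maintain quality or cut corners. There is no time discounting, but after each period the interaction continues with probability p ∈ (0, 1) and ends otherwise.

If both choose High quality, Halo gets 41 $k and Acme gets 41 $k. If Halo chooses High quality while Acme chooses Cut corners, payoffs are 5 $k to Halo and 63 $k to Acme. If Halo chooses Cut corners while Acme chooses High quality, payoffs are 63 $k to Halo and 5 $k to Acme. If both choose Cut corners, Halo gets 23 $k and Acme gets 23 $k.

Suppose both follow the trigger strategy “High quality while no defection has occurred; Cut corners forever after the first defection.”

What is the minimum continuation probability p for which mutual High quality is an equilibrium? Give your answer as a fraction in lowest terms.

11/20

Expected cooperation value is 41 + p·41 + p²·41 + … = 41/(1−p); deviation gives 63 + p·23/(1−p).
41 ≥ 63(1−p) + 23p ⇒ 40p ≥ 22 ⇒ p ≥ 22/40 = 11/20.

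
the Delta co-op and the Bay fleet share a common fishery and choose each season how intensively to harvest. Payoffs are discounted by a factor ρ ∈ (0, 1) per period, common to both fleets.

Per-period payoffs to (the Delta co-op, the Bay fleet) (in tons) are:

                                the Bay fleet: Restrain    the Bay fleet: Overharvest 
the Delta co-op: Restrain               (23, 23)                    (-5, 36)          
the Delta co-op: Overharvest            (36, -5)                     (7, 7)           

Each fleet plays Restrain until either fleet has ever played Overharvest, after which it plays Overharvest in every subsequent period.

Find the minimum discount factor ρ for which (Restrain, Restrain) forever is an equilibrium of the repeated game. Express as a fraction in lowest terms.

13/29

Cooperation forever yields 23 each period: 23/(1−ρ).
Deviating yields 36 once, then 7 forever: 36 + 7ρ/(1−ρ).
No profitable deviation requires 23/(1−ρ) ≥ 36 + 7ρ/(1−ρ).
Multiplying by (1−ρ): 23 ≥ 36(1−ρ) + 7ρ = 36 − 29ρ.
So 29ρ ≥ 13, i.e. ρ ≥ 13/29.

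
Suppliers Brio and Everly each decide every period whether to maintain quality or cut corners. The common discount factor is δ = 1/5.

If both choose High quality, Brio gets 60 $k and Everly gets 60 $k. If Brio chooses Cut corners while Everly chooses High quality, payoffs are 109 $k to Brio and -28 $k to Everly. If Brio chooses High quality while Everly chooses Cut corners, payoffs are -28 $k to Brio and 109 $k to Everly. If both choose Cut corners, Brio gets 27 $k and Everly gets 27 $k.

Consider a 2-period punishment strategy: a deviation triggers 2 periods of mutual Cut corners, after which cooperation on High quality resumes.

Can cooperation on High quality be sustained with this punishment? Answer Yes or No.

No

IC: δ+…+δ^2 ≥ (109−60)/(60−27) = 49/33.
At δ = 1/5: partial sum = 0.2400 < 1.4848. Cooperation not sustainable.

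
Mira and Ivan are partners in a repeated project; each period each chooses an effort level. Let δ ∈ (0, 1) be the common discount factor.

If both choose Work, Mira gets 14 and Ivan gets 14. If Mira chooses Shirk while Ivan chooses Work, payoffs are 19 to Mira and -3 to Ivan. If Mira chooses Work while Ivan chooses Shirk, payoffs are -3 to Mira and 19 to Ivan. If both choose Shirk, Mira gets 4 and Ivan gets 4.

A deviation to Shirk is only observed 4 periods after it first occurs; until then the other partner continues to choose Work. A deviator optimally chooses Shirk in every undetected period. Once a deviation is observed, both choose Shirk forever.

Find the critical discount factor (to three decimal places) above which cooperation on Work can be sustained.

A deviator earns 19 for 4 periods, then 4 forever; cooperating earns 14 forever. Multiplying the IC by (1−δ):
14 ≥ 19(1−δ^4) + 4δ^4, so 15·δ^4 ≥ 5 and δ^4 ≥ 1/3.
δ ≥ (1/3)^(1/4) ≈ 0.760.

0.760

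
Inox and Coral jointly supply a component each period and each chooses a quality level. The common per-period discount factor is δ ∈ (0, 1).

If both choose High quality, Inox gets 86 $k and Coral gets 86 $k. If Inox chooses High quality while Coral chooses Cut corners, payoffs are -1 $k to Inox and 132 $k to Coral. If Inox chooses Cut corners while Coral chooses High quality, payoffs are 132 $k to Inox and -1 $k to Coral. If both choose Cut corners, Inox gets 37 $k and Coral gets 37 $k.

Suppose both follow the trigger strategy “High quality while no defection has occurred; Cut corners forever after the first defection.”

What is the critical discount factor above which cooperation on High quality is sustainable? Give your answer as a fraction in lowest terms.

46/95

One-period gain from deviating is 132 − 86 = 46. The loss is 86 − 37 = 49 in every subsequent period, with present value 49·δ/(1−δ).
Deviation is unprofitable when 49·δ/(1−δ) ≥ 46, i.e. δ/(1−δ) ≥ 46/49.
Equivalently δ ≥ 46/(46+49) = 46/95.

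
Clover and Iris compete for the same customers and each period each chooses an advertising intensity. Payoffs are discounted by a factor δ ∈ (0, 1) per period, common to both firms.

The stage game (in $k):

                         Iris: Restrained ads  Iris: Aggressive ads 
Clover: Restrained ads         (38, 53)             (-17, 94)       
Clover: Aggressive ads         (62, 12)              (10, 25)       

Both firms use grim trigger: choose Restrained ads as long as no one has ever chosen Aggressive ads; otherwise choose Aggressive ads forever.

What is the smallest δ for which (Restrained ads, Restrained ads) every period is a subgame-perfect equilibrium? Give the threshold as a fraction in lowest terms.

41/69

For Clover: deviation gain 62−38 = 24, per-period punishment loss 38−10 = 28. IC gives δ ≥ 24/52 = 6/13.
For Iris: gain 41, loss 28 per period, so δ ≥ 41/69.
The tighter constraint is Iris's, so cooperation needs δ ≥ 41/69.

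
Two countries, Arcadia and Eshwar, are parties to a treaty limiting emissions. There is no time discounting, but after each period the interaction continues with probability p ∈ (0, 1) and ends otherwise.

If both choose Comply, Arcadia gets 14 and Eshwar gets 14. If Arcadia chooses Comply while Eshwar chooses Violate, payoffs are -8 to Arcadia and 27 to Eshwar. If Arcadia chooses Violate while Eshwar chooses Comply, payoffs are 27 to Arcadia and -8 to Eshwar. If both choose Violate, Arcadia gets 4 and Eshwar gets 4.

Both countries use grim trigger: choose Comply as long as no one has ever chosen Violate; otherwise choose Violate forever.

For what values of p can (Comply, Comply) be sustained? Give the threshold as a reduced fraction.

With no time discounting, the continuation probability p plays the role of the discount factor.
Grim-trigger IC: 14/(1−p) ≥ 27 + 4p/(1−p) ⇒ p ≥ (27−14)/(27−4) = 13/23.

13/23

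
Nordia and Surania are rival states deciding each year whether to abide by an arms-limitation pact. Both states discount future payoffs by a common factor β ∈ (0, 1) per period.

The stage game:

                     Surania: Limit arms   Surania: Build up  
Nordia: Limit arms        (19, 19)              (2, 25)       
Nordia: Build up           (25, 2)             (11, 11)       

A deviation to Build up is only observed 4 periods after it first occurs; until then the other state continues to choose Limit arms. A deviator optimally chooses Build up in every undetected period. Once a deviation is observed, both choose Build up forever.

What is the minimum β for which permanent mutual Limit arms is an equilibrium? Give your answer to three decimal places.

A deviator earns 25 for 4 periods, then 11 forever; cooperating earns 19 forever. Multiplying the IC by (1−β):
19 ≥ 25(1−β^4) + 11β^4, so 14·β^4 ≥ 6 and β^4 ≥ 3/7.
β ≥ (3/7)^(1/4) ≈ 0.809.

0.809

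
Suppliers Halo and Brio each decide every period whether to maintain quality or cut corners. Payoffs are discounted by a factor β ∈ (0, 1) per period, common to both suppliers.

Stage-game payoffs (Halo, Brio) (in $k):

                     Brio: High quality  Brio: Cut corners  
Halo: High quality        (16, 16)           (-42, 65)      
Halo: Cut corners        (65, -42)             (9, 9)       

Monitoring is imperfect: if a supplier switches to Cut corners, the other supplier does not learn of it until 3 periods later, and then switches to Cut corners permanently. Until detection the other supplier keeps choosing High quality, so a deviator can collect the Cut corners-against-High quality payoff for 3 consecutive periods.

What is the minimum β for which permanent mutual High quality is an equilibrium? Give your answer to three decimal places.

0.956

A deviator earns 65 for 3 periods, then 9 forever; cooperating earns 16 forever. Multiplying the IC by (1−β):
16 ≥ 65(1−β^3) + 9β^3, so 56·β^3 ≥ 49 and β^3 ≥ 7/8.
β ≥ (7/8)^(1/3) ≈ 0.956.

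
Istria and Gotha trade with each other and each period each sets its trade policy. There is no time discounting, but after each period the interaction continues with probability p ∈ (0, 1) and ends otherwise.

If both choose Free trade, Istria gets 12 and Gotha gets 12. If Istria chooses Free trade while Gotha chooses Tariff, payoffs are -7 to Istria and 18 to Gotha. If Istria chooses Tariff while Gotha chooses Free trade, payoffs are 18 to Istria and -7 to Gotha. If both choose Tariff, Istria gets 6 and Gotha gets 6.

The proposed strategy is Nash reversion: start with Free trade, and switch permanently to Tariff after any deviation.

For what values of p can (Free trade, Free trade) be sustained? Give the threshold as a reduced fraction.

With no time discounting, the continuation probability p plays the role of the discount factor.
Grim-trigger IC: 12/(1−p) ≥ 18 + 6p/(1−p) ⇒ p ≥ (18−12)/(18−6) = 1/2.

1/2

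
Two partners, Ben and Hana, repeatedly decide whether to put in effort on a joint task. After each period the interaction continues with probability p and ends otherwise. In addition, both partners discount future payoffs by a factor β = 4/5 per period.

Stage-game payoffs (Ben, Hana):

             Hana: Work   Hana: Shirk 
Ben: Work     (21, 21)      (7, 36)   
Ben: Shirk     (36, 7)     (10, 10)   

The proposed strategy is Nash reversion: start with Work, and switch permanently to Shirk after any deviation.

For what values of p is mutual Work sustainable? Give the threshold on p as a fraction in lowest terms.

75/104

Expected continuation weight on next period's payoff is β·p = 4/5·p, which plays the role of the discount factor.
Cooperation requires 4/5·p ≥ (36−21)/(36−10) = 15/26, hence p ≥ 75/104.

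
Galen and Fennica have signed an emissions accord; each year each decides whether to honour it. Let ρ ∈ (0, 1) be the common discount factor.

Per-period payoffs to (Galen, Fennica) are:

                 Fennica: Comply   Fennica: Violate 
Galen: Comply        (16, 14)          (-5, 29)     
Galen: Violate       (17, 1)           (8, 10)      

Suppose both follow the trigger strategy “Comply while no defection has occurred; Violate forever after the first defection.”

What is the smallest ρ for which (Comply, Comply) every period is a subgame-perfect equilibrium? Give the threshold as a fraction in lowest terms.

15/19

For Galen: deviation gain 17−16 = 1, per-period punishment loss 16−8 = 8. IC gives ρ ≥ 1/9.
For Fennica: gain 15, loss 4 per period, so ρ ≥ 15/19.
The tighter constraint is Fennica's, so cooperation needs ρ ≥ 15/19.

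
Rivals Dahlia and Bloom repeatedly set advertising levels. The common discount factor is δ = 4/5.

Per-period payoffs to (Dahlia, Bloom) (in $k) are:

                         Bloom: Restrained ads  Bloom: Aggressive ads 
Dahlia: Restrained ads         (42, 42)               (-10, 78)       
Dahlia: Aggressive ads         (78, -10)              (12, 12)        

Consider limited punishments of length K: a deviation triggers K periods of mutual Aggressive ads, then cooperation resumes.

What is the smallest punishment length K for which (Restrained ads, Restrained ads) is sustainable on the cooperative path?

Need Σ_{k=1}^{K} δ^k ≥ (78−42)/(42−12) = 1.2000 at δ = 4/5.
At K = 1 the sum is 0.8000 < 1.2000; at K = 2 it is 1.4400 ≥ 1.2000.
So the minimum punishment length is K = 2.

2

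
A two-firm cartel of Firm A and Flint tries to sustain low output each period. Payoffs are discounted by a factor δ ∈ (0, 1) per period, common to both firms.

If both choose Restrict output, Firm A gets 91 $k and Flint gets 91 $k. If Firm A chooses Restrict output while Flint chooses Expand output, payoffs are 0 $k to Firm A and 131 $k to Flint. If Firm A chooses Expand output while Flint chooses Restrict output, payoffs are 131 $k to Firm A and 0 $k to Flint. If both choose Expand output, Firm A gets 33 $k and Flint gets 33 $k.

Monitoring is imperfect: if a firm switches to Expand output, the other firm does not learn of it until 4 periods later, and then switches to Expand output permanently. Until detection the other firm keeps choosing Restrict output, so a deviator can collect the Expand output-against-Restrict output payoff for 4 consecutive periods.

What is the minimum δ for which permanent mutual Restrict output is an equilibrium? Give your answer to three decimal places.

Deviating for the 4 undetected periods gains 131−91 = 40 per period over cooperation, then loses 91−33 = 58 per period forever once punishment starts.
Gain: 40(1 + δ + … + δ^3); loss: 58·δ^4/(1−δ).
No profitable deviation ⇔ 40(1−δ^4) ≤ 58·δ^4, i.e. δ^4 ≥ 40/(40+58) = 20/49.
Hence δ ≥ (20/49)^(1/4) ≈ 0.799.

0.799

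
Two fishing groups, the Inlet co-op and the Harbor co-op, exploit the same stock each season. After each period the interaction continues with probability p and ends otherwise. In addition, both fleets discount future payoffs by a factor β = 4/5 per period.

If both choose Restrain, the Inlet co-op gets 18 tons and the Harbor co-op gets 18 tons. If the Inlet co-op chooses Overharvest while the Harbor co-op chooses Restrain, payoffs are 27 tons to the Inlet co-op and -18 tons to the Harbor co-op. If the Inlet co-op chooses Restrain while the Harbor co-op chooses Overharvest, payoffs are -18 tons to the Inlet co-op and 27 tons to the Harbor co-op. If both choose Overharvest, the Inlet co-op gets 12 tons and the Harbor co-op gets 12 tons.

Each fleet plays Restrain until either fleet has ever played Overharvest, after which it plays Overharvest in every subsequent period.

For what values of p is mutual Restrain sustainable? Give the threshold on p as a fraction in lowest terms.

With continuation probability p and discount β, the effective per-period discount factor is βp.
Grim-trigger IC: βp ≥ (27−18)/(27−12) = 3/5.
So p ≥ (3/5)/(4/5) = 3/4.

3/4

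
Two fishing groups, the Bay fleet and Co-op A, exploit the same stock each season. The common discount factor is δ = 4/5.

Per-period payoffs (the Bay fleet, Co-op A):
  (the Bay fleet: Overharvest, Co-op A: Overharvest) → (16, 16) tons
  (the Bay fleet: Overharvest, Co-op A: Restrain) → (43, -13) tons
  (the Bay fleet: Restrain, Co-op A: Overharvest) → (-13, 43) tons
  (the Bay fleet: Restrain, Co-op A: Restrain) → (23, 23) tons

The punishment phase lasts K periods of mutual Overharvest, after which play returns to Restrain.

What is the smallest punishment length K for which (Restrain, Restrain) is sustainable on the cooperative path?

No profitable deviation requires (23−16)(δ+…+δ^K) ≥ 43−23, i.e. δ+…+δ^K ≥ 20/7 ≈ 2.8571.
With δ = 4/5, the partial sums are K=1: 0.8000, K=2: 1.4400, K=3: 1.9520, K=4: 2.3616, K=5: 2.6893, K=6: 2.9514.
K = 6 is the first length at which the sum reaches 2.8571.

6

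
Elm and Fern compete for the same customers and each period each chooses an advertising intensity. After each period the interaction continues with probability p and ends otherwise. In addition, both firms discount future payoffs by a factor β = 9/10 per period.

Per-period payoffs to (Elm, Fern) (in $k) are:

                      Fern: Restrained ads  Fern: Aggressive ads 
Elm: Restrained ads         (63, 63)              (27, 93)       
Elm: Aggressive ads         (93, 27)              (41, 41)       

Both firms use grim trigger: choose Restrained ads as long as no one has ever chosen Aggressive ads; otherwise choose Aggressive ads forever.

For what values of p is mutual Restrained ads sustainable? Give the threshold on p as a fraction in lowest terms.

Expected continuation weight on next period's payoff is β·p = 9/10·p, which plays the role of the discount factor.
Cooperation requires 9/10·p ≥ (93−63)/(93−41) = 15/26, hence p ≥ 25/39.

25/39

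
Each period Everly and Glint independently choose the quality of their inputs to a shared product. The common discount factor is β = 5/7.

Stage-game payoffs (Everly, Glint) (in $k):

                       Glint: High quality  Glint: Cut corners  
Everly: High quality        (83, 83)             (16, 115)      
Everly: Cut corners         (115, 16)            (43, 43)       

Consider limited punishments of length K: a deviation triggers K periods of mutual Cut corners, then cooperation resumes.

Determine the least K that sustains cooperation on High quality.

2

Need Σ_{k=1}^{K} β^k ≥ (115−83)/(83−43) = 0.8000 at β = 5/7.
At K = 1 the sum is 0.7143 < 0.8000; at K = 2 it is 1.2245 ≥ 0.8000.
So the minimum punishment length is K = 2.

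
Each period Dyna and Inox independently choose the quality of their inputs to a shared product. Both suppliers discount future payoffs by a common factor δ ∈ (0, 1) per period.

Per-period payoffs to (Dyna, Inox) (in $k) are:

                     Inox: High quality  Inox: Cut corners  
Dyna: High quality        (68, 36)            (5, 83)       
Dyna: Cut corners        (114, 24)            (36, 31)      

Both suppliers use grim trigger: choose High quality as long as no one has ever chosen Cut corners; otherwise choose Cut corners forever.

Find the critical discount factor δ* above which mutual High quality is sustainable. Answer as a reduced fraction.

For Dyna: deviation gain 114−68 = 46, per-period punishment loss 68−36 = 32. IC gives δ ≥ 46/78 = 23/39.
For Inox: gain 47, loss 5 per period, so δ ≥ 47/52.
The tighter constraint is Inox's, so cooperation needs δ ≥ 47/52.

47/52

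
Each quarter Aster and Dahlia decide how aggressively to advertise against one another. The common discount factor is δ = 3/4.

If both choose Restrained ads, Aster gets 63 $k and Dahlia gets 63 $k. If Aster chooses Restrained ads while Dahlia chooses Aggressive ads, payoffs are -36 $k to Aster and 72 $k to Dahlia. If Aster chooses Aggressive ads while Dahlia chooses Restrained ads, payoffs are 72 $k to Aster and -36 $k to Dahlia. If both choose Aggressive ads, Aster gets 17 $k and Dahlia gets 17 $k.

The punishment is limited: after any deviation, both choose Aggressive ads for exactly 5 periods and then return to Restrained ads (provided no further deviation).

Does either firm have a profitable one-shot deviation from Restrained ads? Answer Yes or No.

No

IC: δ+…+δ^5 ≥ (72−63)/(63−17) = 9/46.
At δ = 3/4: partial sum = 2.2881 ≥ 0.1957. Cooperation sustainable.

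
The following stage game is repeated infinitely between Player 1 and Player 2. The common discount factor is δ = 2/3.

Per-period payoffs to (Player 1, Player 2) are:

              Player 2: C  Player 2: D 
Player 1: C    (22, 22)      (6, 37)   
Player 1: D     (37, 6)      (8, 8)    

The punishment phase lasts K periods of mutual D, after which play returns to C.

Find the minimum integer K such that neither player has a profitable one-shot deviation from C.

No profitable deviation requires (22−8)(δ+…+δ^K) ≥ 37−22, i.e. δ+…+δ^K ≥ 15/14 ≈ 1.0714.
With δ = 2/3, the partial sums are K=1: 0.6667, K=2: 1.1111.
K = 2 is the first length at which the sum reaches 1.0714.

2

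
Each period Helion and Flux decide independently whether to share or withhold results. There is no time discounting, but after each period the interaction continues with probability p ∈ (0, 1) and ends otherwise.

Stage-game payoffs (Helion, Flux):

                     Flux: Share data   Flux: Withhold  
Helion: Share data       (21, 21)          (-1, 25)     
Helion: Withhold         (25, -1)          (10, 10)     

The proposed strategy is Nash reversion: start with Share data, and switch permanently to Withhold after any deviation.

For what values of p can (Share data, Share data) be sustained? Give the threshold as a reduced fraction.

4/15

With no time discounting, the continuation probability p plays the role of the discount factor.
Grim-trigger IC: 21/(1−p) ≥ 25 + 10p/(1−p) ⇒ p ≥ (25−21)/(25−10) = 4/15.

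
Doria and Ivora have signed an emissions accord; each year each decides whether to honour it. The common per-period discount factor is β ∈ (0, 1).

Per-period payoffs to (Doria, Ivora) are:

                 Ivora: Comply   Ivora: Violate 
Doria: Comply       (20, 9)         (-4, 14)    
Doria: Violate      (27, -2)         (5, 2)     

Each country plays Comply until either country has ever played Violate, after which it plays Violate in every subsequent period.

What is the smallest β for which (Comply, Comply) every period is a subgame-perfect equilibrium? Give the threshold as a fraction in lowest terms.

Doria's threshold: (27−20)/(27−5) = 7/22.
Ivora's threshold: (14−9)/(14−2) = 5/12.
7/22 < 5/12, so Ivora binds and β* = 5/12.

5/12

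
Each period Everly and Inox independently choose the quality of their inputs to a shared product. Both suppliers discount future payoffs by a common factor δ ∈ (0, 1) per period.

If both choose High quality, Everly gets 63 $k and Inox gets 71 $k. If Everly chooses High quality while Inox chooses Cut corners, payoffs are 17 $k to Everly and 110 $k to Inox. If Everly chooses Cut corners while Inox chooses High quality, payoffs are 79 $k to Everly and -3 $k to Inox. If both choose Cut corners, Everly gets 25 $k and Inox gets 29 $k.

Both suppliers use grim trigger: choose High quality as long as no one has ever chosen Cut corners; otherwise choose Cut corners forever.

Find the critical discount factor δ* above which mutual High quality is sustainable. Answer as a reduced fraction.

13/27

For Everly: deviation gain 79−63 = 16, per-period punishment loss 63−25 = 38. IC gives δ ≥ 16/54 = 8/27.
For Inox: gain 39, loss 42 per period, so δ ≥ 39/81 = 13/27.
The tighter constraint is Inox's, so cooperation needs δ ≥ 13/27.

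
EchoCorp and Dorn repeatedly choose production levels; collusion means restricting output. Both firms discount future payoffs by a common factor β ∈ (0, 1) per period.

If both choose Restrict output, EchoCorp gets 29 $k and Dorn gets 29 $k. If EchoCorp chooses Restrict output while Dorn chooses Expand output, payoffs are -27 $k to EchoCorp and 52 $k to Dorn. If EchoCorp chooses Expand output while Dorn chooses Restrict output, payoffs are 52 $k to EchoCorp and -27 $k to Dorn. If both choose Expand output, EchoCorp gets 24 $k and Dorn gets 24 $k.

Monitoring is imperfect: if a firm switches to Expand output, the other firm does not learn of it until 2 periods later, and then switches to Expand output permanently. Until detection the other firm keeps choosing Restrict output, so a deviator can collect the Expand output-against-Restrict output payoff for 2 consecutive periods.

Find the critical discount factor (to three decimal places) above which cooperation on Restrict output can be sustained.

Deviating for the 2 undetected periods gains 52−29 = 23 per period over cooperation, then loses 29−24 = 5 per period forever once punishment starts.
Gain: 23(1 + β + … + β^1); loss: 5·β^2/(1−β).
No profitable deviation ⇔ 23(1−β^2) ≤ 5·β^2, i.e. β^2 ≥ 23/(23+5) = 23/28.
Hence β ≥ (23/28)^(1/2) ≈ 0.906.

0.906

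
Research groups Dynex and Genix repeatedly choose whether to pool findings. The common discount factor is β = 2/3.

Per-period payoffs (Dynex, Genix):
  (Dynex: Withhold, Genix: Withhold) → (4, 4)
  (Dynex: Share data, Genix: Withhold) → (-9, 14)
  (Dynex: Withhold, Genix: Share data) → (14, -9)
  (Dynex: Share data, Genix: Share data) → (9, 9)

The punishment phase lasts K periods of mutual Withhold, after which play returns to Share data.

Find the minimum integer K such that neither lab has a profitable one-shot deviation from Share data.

2

IC: β(1−β^K)/(1−β) ≥ (14−9)/(9−4) = 1.
With β = 2/3: need 1 − β^K ≥ 1·(1−2/3)/(2/3), i.e. β^K ≤ 0.5000.
Since (2/3)^1 = 0.6667 and (2/3)^2 = 0.4444, the smallest such K is 2.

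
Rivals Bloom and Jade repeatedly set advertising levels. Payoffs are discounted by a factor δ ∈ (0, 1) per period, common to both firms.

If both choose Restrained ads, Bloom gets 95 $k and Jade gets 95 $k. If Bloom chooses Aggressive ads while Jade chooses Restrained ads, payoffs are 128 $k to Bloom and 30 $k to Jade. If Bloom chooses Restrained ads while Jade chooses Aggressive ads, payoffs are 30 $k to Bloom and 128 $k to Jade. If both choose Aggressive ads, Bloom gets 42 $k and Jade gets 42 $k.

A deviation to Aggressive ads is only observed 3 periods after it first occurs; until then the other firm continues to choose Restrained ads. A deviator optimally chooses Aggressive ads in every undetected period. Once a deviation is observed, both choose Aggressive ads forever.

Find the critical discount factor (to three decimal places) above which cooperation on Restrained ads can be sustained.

0.727

The best deviation is to choose Aggressive ads for all 3 undetected periods, earning 128 each, then 42 forever once detected.
Deviation value: 128(1−δ^3)/(1−δ) + 42δ^3/(1−δ); cooperation value: 95/(1−δ).
IC: 95 ≥ 128(1−δ^3) + 42δ^3 = 128 − 86δ^3.
So δ^3 ≥ 33/86, giving δ ≥ (33/86)^(1/3) ≈ 0.727.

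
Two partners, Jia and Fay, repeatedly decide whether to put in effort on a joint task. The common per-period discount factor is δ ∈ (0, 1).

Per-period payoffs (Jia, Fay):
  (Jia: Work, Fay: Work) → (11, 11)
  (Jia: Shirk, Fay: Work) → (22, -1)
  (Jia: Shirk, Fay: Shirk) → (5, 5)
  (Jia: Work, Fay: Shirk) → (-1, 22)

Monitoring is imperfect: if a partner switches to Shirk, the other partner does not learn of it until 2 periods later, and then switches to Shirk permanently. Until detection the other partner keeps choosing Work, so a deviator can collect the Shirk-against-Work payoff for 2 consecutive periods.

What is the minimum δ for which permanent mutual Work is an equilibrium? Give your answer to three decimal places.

A deviator earns 22 for 2 periods, then 5 forever; cooperating earns 11 forever. Multiplying the IC by (1−δ):
11 ≥ 22(1−δ^2) + 5δ^2, so 17·δ^2 ≥ 11 and δ^2 ≥ 11/17.
δ ≥ (11/17)^(1/2) ≈ 0.804.

0.804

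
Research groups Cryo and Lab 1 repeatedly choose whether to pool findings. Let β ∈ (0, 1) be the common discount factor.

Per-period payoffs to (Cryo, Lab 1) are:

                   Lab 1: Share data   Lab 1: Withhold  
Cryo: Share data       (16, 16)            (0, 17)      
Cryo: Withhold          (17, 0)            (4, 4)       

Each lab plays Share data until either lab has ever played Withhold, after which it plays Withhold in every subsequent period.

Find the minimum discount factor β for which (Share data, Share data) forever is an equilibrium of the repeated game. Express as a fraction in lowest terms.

1/13

Cooperation forever yields 16 each period: 16/(1−β).
Deviating yields 17 once, then 4 forever: 17 + 4β/(1−β).
No profitable deviation requires 16/(1−β) ≥ 17 + 4β/(1−β).
Multiplying by (1−β): 16 ≥ 17(1−β) + 4β = 17 − 13β.
So 13β ≥ 1, i.e. β ≥ 1/13.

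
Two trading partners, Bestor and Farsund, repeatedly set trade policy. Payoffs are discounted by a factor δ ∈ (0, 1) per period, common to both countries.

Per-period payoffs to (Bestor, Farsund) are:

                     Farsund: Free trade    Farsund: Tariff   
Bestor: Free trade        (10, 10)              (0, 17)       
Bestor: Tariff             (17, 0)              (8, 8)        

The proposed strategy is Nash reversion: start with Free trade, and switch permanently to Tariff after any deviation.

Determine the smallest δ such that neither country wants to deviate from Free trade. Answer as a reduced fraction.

7/9

One-period gain from deviating is 17 − 10 = 7. The loss is 10 − 8 = 2 in every subsequent period, with present value 2·δ/(1−δ).
Deviation is unprofitable when 2·δ/(1−δ) ≥ 7, i.e. δ/(1−δ) ≥ 7/2.
Equivalently δ ≥ 7/(7+2) = 7/9.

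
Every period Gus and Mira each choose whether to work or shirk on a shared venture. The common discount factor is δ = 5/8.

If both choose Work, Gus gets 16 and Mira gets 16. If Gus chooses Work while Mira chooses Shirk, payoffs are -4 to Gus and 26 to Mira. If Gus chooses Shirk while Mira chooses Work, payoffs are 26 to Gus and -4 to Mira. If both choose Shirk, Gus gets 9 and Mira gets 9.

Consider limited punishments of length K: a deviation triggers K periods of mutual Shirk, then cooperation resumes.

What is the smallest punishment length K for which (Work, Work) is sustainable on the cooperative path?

5

No profitable deviation requires (16−9)(δ+…+δ^K) ≥ 26−16, i.e. δ+…+δ^K ≥ 10/7 ≈ 1.4286.
With δ = 5/8, the partial sums are K=1: 0.6250, K=2: 1.0156, K=3: 1.2598, K=4: 1.4124, K=5: 1.5077.
K = 5 is the first length at which the sum reaches 1.4286.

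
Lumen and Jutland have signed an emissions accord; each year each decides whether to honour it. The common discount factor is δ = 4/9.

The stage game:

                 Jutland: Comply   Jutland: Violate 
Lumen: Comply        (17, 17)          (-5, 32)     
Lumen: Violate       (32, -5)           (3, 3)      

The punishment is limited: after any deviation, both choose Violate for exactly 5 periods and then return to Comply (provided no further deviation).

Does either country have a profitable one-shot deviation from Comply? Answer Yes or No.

Yes

Comparing payoff streams over the 6 periods until play realigns: cooperate → 17(1+δ+…+δ^5); deviate → 32 + 3(δ+…+δ^5).
Cooperation is sustained iff (17−3)(δ+…+δ^5) ≥ 32−17.
δ+…+δ^5 = 4/9·(1−(4/9)^5)/(1−4/9) = 0.7861, and (32−17)/(17−3) = 1.0714.
0.7861 < 1.0714, so cooperation is not sustainable.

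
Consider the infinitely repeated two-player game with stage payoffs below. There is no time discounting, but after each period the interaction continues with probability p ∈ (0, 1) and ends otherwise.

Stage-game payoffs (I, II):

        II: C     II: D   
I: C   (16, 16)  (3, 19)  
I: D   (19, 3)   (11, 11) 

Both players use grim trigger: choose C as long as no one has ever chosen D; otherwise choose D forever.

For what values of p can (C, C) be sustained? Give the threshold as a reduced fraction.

Expected cooperation value is 16 + p·16 + p²·16 + … = 16/(1−p); deviation gives 19 + p·11/(1−p).
16 ≥ 19(1−p) + 11p ⇒ 8p ≥ 3 ⇒ p ≥ 3/8.

3/8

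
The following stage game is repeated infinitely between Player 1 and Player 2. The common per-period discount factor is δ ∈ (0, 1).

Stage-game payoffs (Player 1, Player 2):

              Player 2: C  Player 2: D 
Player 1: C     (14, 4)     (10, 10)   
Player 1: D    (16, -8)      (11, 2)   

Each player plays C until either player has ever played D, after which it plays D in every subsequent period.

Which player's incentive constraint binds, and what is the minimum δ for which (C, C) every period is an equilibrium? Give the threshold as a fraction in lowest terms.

Player 1's threshold: (16−14)/(16−11) = 2/5.
Player 2's threshold: (10−4)/(10−2) = 3/4.
2/5 < 3/4, so Player 2 binds and δ* = 3/4.

Player 2; δ ≥ 3/4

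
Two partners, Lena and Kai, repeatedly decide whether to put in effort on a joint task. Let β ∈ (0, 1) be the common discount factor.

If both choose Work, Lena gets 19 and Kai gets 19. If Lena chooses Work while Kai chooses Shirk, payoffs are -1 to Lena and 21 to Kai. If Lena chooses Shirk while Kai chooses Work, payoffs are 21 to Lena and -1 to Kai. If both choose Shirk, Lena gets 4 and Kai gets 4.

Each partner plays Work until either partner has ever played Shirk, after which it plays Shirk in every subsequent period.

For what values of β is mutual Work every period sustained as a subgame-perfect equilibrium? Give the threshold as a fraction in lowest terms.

2/17

One-period gain from deviating is 21 − 19 = 2. The loss is 19 − 4 = 15 in every subsequent period, with present value 15·β/(1−β).
Deviation is unprofitable when 15·β/(1−β) ≥ 2, i.e. β/(1−β) ≥ 2/15.
Equivalently β ≥ 2/(2+15) = 2/17.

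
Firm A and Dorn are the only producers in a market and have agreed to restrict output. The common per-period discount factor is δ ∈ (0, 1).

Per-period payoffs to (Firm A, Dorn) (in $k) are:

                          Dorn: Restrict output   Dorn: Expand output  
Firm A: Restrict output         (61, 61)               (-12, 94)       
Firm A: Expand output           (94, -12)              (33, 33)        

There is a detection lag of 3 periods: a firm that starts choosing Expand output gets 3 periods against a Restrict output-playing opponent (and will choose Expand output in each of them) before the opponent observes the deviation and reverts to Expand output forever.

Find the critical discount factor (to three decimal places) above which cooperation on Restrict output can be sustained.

0.815

The best deviation is to choose Expand output for all 3 undetected periods, earning 94 each, then 33 forever once detected.
Deviation value: 94(1−δ^3)/(1−δ) + 33δ^3/(1−δ); cooperation value: 61/(1−δ).
IC: 61 ≥ 94(1−δ^3) + 33δ^3 = 94 − 61δ^3.
So δ^3 ≥ 33/61, giving δ ≥ (33/61)^(1/3) ≈ 0.815.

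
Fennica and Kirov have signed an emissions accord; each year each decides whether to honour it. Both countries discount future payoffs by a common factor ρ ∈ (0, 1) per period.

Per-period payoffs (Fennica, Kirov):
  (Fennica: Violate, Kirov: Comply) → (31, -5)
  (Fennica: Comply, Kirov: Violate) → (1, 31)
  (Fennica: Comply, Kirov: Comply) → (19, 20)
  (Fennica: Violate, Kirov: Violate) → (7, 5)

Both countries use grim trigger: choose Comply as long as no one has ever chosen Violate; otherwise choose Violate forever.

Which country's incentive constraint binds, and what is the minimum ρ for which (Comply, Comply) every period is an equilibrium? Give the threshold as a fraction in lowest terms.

For Fennica: deviation gain 31−19 = 12, per-period punishment loss 19−7 = 12. IC gives ρ ≥ 12/24 = 1/2.
For Kirov: gain 11, loss 15 per period, so ρ ≥ 11/26.
The tighter constraint is Fennica's, so cooperation needs ρ ≥ 1/2.

Fennica; ρ ≥ 1/2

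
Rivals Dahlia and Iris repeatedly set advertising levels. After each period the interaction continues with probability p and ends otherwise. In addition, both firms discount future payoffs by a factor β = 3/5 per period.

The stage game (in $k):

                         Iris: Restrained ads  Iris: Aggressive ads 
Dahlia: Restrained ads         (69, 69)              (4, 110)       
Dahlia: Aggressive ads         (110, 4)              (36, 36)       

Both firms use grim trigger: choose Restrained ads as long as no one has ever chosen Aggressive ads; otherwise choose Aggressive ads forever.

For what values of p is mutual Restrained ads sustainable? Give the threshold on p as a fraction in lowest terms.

Expected continuation weight on next period's payoff is β·p = 3/5·p, which plays the role of the discount factor.
Cooperation requires 3/5·p ≥ (110−69)/(110−36) = 41/74, hence p ≥ 205/222.

205/222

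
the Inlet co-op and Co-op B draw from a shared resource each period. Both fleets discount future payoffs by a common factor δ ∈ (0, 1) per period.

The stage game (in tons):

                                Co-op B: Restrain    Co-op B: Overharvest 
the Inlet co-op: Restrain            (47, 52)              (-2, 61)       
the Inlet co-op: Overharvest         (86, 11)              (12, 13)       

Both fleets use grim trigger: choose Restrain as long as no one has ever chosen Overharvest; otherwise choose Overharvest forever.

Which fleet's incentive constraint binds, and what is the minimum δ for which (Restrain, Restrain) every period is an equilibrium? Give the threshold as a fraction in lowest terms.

the Inlet co-op; δ ≥ 39/74

the Inlet co-op's threshold: (86−47)/(86−12) = 39/74.
Co-op B's threshold: (61−52)/(61−13) = 3/16.
39/74 > 3/16, so the Inlet co-op binds and δ* = 39/74.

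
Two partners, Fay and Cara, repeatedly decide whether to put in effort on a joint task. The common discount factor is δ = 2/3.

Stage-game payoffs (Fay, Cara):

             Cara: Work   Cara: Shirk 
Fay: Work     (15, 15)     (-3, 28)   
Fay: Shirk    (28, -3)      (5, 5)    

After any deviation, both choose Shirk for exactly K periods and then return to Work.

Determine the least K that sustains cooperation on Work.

3

Need Σ_{k=1}^{K} δ^k ≥ (28−15)/(15−5) = 1.3000 at δ = 2/3.
At K = 2 the sum is 1.1111 < 1.3000; at K = 3 it is 1.4074 ≥ 1.3000.
So the minimum punishment length is K = 3.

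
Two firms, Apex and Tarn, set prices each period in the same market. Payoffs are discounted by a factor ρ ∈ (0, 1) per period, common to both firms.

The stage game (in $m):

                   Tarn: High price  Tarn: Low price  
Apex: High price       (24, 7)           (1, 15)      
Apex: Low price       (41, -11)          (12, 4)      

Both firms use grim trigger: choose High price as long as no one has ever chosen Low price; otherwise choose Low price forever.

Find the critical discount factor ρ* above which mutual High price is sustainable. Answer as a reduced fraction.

For Apex: deviation gain 41−24 = 17, per-period punishment loss 24−12 = 12. IC gives ρ ≥ 17/29.
For Tarn: gain 8, loss 3 per period, so ρ ≥ 8/11.
The tighter constraint is Tarn's, so cooperation needs ρ ≥ 8/11.

8/11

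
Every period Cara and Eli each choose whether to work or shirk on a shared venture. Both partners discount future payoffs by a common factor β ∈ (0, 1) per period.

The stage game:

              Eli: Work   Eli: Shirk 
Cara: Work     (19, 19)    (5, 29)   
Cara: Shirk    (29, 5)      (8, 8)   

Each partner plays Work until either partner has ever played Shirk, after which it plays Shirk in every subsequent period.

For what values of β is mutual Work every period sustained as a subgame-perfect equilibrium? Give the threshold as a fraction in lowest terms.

Under grim trigger the critical discount factor is (T−C)/(T−P) with T = 29, C = 19, P = 8.
β* = (29−19)/(29−8) = 10/21.

10/21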